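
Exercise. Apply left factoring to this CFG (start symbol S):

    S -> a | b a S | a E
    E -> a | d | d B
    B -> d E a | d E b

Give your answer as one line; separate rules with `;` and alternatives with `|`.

S has alternatives sharing prefix 'a': factor to S → a S' with S' → ε | E.
E has alternatives sharing prefix 'd': factor to E → d E' with E' → ε | B.
B has alternatives sharing prefix 'd E': factor to B → d E B' with B' → a | b.

S -> b a S | a S'; E -> a | d E'; B -> d E B'; S' -> eps | E; E' -> eps | B; B' -> a | b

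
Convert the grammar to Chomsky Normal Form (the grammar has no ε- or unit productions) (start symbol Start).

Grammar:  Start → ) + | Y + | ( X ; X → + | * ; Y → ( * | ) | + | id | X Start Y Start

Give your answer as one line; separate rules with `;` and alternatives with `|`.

Start → X1 X2 | Y X2 | X3 X; X → + | *; Y → X3 X4 | ) | + | id | X Y1; X1 → ); X2 → +; X3 → (; X4 → *; Y1 → Start Y2; Y2 → Y Start

Introduce a nonterminal for each terminal appearing in a rule of length ≥ 2: X1 → ), X2 → +, X3 → (, X4 → *.
Binarize each right-hand side of length ≥ 3 by chaining fresh nonterminals (Y1, Y2, …): affected rules were Y → X Start Y Start.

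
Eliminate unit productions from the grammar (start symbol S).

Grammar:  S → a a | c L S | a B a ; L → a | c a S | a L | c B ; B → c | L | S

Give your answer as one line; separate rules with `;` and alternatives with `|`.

Unit pairs: B ⇒* {L, S}.
For each unit pair (A, B), copy every non-unit production of B to A, then drop all unit productions.

S → a a | c L S | a B a; L → a | c a S | a L | c B; B → a | c a S | a L | c B | c | a a | c L S | a B a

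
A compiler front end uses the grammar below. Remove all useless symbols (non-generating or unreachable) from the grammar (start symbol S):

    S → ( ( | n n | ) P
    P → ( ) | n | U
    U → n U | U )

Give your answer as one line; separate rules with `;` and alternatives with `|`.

S → ( ( | n n | ) P; P → ( ) | n

Generating nonterminals: {P, S}.
Reachable from S after that: {P, S}.
Removed useless symbols: {U} and every production mentioning them.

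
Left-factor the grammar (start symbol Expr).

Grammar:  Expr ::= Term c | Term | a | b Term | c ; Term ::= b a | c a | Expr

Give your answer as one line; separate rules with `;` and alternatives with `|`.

Expr has alternatives sharing prefix 'Term': factor to Expr → Term Expr1 with Expr1 → c | ε.

Expr ::= a | b Term | c | Term Expr1; Term ::= b a | c a | Expr; Expr1 ::= c | ε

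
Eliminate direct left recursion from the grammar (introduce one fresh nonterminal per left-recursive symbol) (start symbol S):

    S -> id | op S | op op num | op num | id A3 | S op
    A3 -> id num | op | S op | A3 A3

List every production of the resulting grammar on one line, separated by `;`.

S -> id S' | op S S' | op op num S' | op num S' | id A3 S'; A3 -> id num A3' | op A3' | S op A3'; S' -> op S' | eps; A3' -> A3 A3' | eps

Directly left-recursive nonterminals: S, A3.
For S: α = {op}, β = {id, op S, op op num, op num, id A3}. Rewrite as S → β S' and S' → α S' | ε.
For A3: α = {A3}, β = {id num, op, S op}. Rewrite as A3 → β A3' and A3' → α A3' | ε.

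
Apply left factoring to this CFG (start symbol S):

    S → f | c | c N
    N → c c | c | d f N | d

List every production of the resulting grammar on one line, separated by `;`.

S has alternatives sharing prefix 'c': factor to S → c S' with S' → ε | N.
N has alternatives sharing prefix 'c': factor to N → c N' with N' → c | ε.
N has alternatives sharing prefix 'd': factor to N → d N'' with N'' → f N | ε.

S → f | c S'; N → c N' | d N''; S' → ε | N; N' → c | ε; N'' → f N | ε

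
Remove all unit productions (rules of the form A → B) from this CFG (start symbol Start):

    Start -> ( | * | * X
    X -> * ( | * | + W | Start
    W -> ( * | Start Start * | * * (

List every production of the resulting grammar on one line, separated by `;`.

Start -> ( | * | * X; X -> ( | * | * X | * ( | + W; W -> ( * | Start Start * | * * (

Unit pairs: X ⇒* {Start}.
For each unit pair (A, B), copy every non-unit production of B to A, then drop all unit productions.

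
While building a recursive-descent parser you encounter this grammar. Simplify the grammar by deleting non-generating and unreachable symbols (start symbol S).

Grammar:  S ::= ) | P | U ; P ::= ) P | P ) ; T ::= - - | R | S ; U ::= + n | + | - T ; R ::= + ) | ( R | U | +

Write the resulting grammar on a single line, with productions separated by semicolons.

S ::= ) | U; T ::= - - | R | S; U ::= + n | + | - T; R ::= + ) | ( R | U | +

Generating nonterminals: {R, S, T, U}.
Reachable from S after that: {R, S, T, U}.
Removed useless symbols: {P} and every production mentioning them.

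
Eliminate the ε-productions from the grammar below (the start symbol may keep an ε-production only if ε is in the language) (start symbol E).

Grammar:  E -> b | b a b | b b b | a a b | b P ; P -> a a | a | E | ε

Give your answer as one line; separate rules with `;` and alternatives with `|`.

The nullable symbols are {P}.
ε ∉ L(G), so no ε-production is kept.

E -> b | b a b | b b b | a a b | b P; P -> a a | a | E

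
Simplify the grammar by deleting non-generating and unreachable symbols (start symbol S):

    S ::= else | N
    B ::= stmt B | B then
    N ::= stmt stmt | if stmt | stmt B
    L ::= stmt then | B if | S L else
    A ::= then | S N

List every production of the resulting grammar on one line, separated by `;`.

S ::= else | N; N ::= stmt stmt | if stmt

Generating nonterminals: {A, L, N, S}.
Reachable from S after that: {N, S}.
Removed useless symbols: {A, B, L} and every production mentioning them.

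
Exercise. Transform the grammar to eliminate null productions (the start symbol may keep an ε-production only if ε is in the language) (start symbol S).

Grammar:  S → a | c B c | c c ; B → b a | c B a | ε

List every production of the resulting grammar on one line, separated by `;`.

Nullable set = {B}.
ε ∉ L(G), so no ε-production is kept.
For each production, add variants omitting each subset of nullable occurrences: S → c B c gives c B c | c c. B → c B a gives c B a | c a.

S → a | c B c | c c; B → b a | c B a | c a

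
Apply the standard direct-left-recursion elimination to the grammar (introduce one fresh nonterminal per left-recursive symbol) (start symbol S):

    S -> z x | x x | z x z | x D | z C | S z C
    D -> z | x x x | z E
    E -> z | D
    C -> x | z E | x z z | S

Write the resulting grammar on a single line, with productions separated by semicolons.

S is directly left-recursive.
For S: α = {z C}, β = {z x, x x, z x z, x D, z C}. Rewrite as S → β S' and S' → α S' | ε.

S -> z x S' | x x S' | z x z S' | x D S' | z C S'; D -> z | x x x | z E; E -> z | D; C -> x | z E | x z z | S; S' -> z C S' | ε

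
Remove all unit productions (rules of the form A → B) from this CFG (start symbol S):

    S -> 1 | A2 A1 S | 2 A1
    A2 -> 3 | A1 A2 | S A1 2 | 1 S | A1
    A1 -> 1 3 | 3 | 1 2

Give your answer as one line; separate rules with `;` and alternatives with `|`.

S -> 1 | A2 A1 S | 2 A1; A2 -> 3 | A1 A2 | S A1 2 | 1 S | 1 3 | 1 2; A1 -> 1 3 | 3 | 1 2

Unit pairs: A2 ⇒* {A1}.
For each unit pair (A, B), copy every non-unit production of B to A, then drop all unit productions.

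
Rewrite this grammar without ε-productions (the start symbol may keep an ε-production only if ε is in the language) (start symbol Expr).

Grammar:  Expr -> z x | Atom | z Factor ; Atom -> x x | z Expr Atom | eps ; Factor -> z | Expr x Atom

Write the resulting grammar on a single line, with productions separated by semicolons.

Nullable set = {Atom, Expr}.
ε ∈ L(G) since Expr is nullable, so keep Expr → ε.
Expand every rule over subsets of its nullable positions: Atom → z Expr Atom gives z Expr Atom | z Expr | z Atom | z. Factor → Expr x Atom gives Expr x Atom | Expr x | x Atom | x.

Expr -> z x | Atom | z Factor | eps; Atom -> x x | z Expr Atom | z Expr | z Atom | z; Factor -> z | Expr x Atom | Expr x | x Atom | x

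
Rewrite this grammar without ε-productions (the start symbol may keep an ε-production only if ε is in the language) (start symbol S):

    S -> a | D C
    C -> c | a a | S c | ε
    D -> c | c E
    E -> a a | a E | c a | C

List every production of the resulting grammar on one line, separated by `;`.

The nullable symbols are {C, E}.
ε ∉ L(G), so no ε-production is kept.
Add the nullable-subset variants: S → D C gives D C | D. E → a E gives a E | a.

S -> a | D C | D; C -> c | a a | S c; D -> c | c E; E -> a a | a E | a | c a | C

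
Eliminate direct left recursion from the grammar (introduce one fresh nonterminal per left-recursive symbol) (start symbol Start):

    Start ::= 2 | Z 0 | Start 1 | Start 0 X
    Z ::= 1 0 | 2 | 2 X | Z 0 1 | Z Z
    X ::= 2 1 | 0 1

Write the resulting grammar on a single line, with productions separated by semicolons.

Directly left-recursive nonterminals: Start, Z.
For Start: α = {1, 0 X}, β = {2, Z 0}. Rewrite as Start → β Start1 and Start1 → α Start1 | ε.
For Z: α = {0 1, Z}, β = {1 0, 2, 2 X}. Rewrite as Z → β Z1 and Z1 → α Z1 | ε.

Start ::= 2 Start1 | Z 0 Start1; Z ::= 1 0 Z1 | 2 Z1 | 2 X Z1; X ::= 2 1 | 0 1; Start1 ::= 1 Start1 | 0 X Start1 | ε; Z1 ::= 0 1 Z1 | Z Z1 | ε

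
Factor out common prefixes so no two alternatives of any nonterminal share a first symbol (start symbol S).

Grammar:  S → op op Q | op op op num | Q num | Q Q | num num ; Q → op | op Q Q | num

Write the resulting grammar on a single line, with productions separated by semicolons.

S has alternatives sharing prefix 'op op': factor to S → op op S' with S' → Q | op num.
S has alternatives sharing prefix 'Q': factor to S → Q S'' with S'' → num | Q.
Q has alternatives sharing prefix 'op': factor to Q → op Q' with Q' → ε | Q Q.

S → num num | op op S' | Q S''; Q → num | op Q'; S' → Q | op num; S'' → num | Q; Q' → ε | Q Q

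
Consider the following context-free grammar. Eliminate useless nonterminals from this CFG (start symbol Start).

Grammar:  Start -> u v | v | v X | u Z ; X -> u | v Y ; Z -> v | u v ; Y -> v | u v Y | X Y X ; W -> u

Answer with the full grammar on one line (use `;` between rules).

Generating nonterminals: {Start, W, X, Y, Z}.
Reachable from Start after that: {Start, X, Y, Z}.
Removed useless symbols: {W} and every production mentioning them.

Start -> u v | v | v X | u Z; X -> u | v Y; Z -> v | u v; Y -> v | u v Y | X Y X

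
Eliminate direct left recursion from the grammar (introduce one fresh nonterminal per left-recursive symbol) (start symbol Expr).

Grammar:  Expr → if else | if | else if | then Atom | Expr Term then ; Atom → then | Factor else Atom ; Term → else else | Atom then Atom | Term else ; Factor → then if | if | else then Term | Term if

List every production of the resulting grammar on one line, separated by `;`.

Expr, Term are directly left-recursive.
For Expr: α = {Term then}, β = {if else, if, else if, then Atom}. Rewrite as Expr → β Expr1 and Expr1 → α Expr1 | ε.
For Term: α = {else}, β = {else else, Atom then Atom}. Rewrite as Term → β Term1 and Term1 → α Term1 | ε.

Expr → if else Expr1 | if Expr1 | else if Expr1 | then Atom Expr1; Atom → then | Factor else Atom; Term → else else Term1 | Atom then Atom Term1; Factor → then if | if | else then Term | Term if; Expr1 → Term then Expr1 | ε; Term1 → else Term1 | ε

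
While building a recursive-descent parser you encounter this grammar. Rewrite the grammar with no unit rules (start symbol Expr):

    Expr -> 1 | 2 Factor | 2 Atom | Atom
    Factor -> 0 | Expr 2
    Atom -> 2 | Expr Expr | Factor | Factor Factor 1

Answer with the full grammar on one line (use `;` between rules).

Unit pairs: Atom ⇒* {Factor}; Expr ⇒* {Atom, Factor}.
For every A with A ⇒* B via unit rules, add B's non-unit alternatives to A; then delete every rule of the form X → Y.

Expr -> 2 | Expr Expr | Factor Factor 1 | 0 | Expr 2 | 1 | 2 Factor | 2 Atom; Factor -> 0 | Expr 2; Atom -> 2 | Expr Expr | Factor Factor 1 | 0 | Expr 2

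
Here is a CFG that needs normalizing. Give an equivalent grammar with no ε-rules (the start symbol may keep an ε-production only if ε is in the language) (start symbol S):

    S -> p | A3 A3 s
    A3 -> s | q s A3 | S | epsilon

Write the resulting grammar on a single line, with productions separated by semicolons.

Nullable set = {A3}.
ε ∉ L(G), so no ε-production is kept.
Expand every rule over subsets of its nullable positions: S → A3 A3 s gives A3 A3 s | A3 s | s. A3 → q s A3 gives q s A3 | q s.

S -> p | A3 A3 s | A3 s | s; A3 -> s | q s A3 | q s | S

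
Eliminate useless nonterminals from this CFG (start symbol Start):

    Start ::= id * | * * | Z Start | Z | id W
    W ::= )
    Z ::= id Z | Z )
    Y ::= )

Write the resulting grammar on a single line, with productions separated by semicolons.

Start ::= id * | * * | id W; W ::= )

Generating nonterminals: {Start, W, Y}.
Reachable from Start after that: {Start, W}.
Removed useless symbols: {Y, Z} and every production mentioning them.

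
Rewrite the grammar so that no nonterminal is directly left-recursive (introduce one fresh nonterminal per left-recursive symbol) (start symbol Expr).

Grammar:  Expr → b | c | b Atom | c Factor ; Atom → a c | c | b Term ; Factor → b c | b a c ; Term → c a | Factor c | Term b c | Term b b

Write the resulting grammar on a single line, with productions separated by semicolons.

Expr → b | c | b Atom | c Factor; Atom → a c | c | b Term; Factor → b c | b a c; Term → c a Term1 | Factor c Term1; Term1 → b c Term1 | b b Term1 | ε

Directly left-recursive nonterminal: Term.
For Term: α = {b c, b b}, β = {c a, Factor c}. Rewrite as Term → β Term1 and Term1 → α Term1 | ε.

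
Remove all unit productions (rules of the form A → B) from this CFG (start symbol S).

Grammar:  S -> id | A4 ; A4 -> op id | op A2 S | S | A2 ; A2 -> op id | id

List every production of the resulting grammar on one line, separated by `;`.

Unit pairs: A4 ⇒* {A2, S}; S ⇒* {A2, A4}.
Replace each nonterminal's rules with the union of the non-unit rules of every nonterminal it unit-derives.

S -> op id | op A2 S | id; A4 -> op id | op A2 S | id; A2 -> op id | id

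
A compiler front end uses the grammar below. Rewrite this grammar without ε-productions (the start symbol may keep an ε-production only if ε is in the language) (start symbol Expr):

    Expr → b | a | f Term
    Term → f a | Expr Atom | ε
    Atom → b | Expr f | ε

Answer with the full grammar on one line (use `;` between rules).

Expr → b | a | f Term | f; Term → f a | Expr Atom | Expr; Atom → b | Expr f

Nullable nonterminals: {Atom, Term}.
ε ∉ L(G), so no ε-production is kept.
For each production, add variants omitting each subset of nullable occurrences: Expr → f Term gives f Term | f. Term → Expr Atom gives Expr Atom | Expr.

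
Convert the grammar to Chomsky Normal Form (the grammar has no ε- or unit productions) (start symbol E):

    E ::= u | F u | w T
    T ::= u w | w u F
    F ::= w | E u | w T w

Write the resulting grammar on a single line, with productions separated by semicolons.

E ::= u | F X1 | X2 T; T ::= X1 X2 | X2 Y1; F ::= w | E X1 | X2 Y2; X1 ::= u; X2 ::= w; Y1 ::= X1 F; Y2 ::= T X2

Introduce a nonterminal for each terminal appearing in a rule of length ≥ 2: X1 → u, X2 → w.
Binarize each right-hand side of length ≥ 3 by chaining fresh nonterminals (Y1, Y2, …): affected rules were T → X2 X1 F; F → X2 T X2.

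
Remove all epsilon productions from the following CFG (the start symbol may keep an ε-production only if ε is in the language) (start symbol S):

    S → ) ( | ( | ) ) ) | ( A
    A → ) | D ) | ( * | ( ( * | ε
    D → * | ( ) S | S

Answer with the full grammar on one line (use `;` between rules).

S → ) ( | ( | ) ) ) | ( A; A → ) | D ) | ( * | ( ( *; D → * | ( ) S | S

The nullable symbols are {A}.
ε ∉ L(G), so no ε-production is kept.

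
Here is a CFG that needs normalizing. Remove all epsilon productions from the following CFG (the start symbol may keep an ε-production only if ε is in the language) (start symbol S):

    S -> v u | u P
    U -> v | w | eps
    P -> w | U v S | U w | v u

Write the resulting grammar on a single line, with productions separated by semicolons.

S -> v u | u P; U -> v | w; P -> w | U v S | v S | U w | v u

Nullable nonterminals: {U}.
ε ∉ L(G), so no ε-production is kept.
Add the nullable-subset variants: P → U v S gives U v S | v S.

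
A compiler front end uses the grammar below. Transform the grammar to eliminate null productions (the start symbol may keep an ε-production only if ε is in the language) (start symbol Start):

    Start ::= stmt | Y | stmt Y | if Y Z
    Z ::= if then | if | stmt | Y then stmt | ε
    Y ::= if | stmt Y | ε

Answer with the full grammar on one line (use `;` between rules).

Nullable nonterminals: {Start, Y, Z}.
ε ∈ L(G) since Start is nullable, so keep Start → ε.
For each production, add variants omitting each subset of nullable occurrences: Start → if Y Z gives if Y Z | if Y | if Z | if. Z → Y then stmt gives Y then stmt | then stmt. Y → stmt Y gives stmt Y | stmt.

Start ::= stmt | Y | stmt Y | if Y Z | if Y | if Z | if | ε; Z ::= if then | if | stmt | Y then stmt | then stmt; Y ::= if | stmt Y | stmt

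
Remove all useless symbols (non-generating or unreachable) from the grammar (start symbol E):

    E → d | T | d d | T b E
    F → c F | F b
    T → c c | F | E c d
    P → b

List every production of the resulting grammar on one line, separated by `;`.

Generating nonterminals: {E, P, T}.
Reachable from E after that: {E, T}.
Removed useless symbols: {F, P} and every production mentioning them.

E → d | T | d d | T b E; T → c c | E c d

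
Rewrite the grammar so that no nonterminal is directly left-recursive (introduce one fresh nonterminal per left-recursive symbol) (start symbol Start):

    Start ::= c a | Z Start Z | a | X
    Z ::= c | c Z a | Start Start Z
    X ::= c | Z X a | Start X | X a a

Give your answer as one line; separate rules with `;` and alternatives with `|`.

Start ::= c a | Z Start Z | a | X; Z ::= c | c Z a | Start Start Z; X ::= c X1 | Z X a X1 | Start X X1; X1 ::= a a X1 | ε

Left recursion appears on X.
For X: α = {a a}, β = {c, Z X a, Start X}. Rewrite as X → β X1 and X1 → α X1 | ε.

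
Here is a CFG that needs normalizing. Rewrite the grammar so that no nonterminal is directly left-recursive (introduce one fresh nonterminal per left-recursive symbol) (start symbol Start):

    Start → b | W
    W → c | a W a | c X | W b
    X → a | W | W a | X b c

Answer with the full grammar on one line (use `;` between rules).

Start → b | W; W → c W1 | a W a W1 | c X W1; X → a X1 | W X1 | W a X1; W1 → b W1 | ε; X1 → b c X1 | ε

W, X are directly left-recursive.
For W: α = {b}, β = {c, a W a, c X}. Rewrite as W → β W1 and W1 → α W1 | ε.
For X: α = {b c}, β = {a, W, W a}. Rewrite as X → β X1 and X1 → α X1 | ε.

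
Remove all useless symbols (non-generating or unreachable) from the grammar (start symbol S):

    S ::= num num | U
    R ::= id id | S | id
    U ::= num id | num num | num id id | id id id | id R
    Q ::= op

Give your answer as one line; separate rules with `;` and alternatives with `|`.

Generating nonterminals: {Q, R, S, U}.
Reachable from S after that: {R, S, U}.
Removed useless symbols: {Q} and every production mentioning them.

S ::= num num | U; R ::= id id | S | id; U ::= num id | num num | num id id | id id id | id R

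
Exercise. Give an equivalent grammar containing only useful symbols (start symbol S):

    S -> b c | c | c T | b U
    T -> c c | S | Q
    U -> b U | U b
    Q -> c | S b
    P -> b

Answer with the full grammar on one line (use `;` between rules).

Generating nonterminals: {P, Q, S, T}.
Reachable from S after that: {Q, S, T}.
Removed useless symbols: {P, U} and every production mentioning them.

S -> b c | c | c T; T -> c c | S | Q; Q -> c | S b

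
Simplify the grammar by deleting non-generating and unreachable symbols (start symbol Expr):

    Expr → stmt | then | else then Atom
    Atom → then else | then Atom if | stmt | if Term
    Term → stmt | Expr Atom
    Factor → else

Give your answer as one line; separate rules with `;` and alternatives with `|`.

Generating nonterminals: {Atom, Expr, Factor, Term}.
Reachable from Expr after that: {Atom, Expr, Term}.
Removed useless symbols: {Factor} and every production mentioning them.

Expr → stmt | then | else then Atom; Atom → then else | then Atom if | stmt | if Term; Term → stmt | Expr Atom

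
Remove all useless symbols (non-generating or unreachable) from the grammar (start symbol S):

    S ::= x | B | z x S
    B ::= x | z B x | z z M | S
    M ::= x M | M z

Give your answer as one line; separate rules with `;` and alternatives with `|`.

S ::= x | B | z x S; B ::= x | z B x | S

Generating nonterminals: {B, S}.
Reachable from S after that: {B, S}.
Removed useless symbols: {M} and every production mentioning them.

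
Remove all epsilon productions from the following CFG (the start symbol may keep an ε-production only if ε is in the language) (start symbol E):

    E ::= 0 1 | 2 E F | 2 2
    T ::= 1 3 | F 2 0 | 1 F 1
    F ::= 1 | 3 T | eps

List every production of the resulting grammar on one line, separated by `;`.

E ::= 0 1 | 2 E F | 2 E | 2 2; T ::= 1 3 | F 2 0 | 2 0 | 1 F 1 | 1 1; F ::= 1 | 3 T

Nullable nonterminals: {F}.
ε ∉ L(G), so no ε-production is kept.
Add the nullable-subset variants: E → 2 E F gives 2 E F | 2 E. T → F 2 0 gives F 2 0 | 2 0. T → 1 F 1 gives 1 F 1 | 1 1.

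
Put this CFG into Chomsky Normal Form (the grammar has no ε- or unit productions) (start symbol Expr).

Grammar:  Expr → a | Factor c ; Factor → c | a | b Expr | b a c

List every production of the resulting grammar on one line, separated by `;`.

Expr → a | Factor X1; Factor → c | a | X2 Expr | X2 Y1; X1 → c; X2 → b; X3 → a; Y1 → X3 X1

Introduce a nonterminal for each terminal appearing in a rule of length ≥ 2: X1 → c, X2 → b, X3 → a.
Binarize each right-hand side of length ≥ 3 by chaining fresh nonterminals (Y1, Y2, …): affected rules were Factor → X2 X3 X1.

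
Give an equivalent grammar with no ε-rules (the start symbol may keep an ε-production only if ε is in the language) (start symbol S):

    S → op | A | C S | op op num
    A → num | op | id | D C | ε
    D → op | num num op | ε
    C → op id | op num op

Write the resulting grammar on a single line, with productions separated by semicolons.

The nullable symbols are {A, D, S}.
ε ∈ L(G) since S is nullable, so keep S → ε.
Expand every rule over subsets of its nullable positions: S → C S gives C S | C. A → D C gives D C | C.

S → op | A | C S | C | op op num | ε; A → num | op | id | D C | C; D → op | num num op; C → op id | op num op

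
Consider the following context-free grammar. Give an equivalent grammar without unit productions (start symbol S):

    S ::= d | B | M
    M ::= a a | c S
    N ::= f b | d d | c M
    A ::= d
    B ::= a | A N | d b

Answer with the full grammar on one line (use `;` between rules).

S ::= a | A N | d b | d | a a | c S; M ::= a a | c S; N ::= f b | d d | c M; A ::= d; B ::= a | A N | d b

Unit pairs: S ⇒* {B, M}.
For every A with A ⇒* B via unit rules, add B's non-unit alternatives to A; then delete every rule of the form X → Y.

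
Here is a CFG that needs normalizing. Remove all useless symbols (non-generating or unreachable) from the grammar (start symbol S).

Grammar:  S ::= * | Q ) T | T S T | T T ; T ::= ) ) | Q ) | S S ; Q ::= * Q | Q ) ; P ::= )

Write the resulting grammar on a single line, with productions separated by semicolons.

Generating nonterminals: {P, S, T}.
Reachable from S after that: {S, T}.
Removed useless symbols: {P, Q} and every production mentioning them.

S ::= * | T S T | T T; T ::= ) ) | S S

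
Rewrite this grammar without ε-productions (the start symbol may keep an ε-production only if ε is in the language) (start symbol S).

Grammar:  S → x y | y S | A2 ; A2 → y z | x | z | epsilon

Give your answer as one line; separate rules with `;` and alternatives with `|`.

S → x y | y S | y | A2 | epsilon; A2 → y z | x | z

Nullable nonterminals: {A2, S}.
ε ∈ L(G) since S is nullable, so keep S → ε.
Add the nullable-subset variants: S → y S gives y S | y.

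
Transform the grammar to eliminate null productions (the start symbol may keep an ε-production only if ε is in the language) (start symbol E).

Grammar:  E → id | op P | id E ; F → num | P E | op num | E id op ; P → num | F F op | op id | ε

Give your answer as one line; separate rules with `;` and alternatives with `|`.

Nullable set = {P}.
ε ∉ L(G), so no ε-production is kept.
Add the nullable-subset variants: E → op P gives op P | op. F → P E gives P E | E.

E → id | op P | op | id E; F → num | P E | E | op num | E id op; P → num | F F op | op id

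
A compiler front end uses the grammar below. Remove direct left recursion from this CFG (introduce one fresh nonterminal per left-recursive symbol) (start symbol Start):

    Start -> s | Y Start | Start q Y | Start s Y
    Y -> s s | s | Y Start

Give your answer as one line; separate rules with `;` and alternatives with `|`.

Start -> s Start1 | Y Start Start1; Y -> s s Y1 | s Y1; Start1 -> q Y Start1 | s Y Start1 | ε; Y1 -> Start Y1 | ε

Directly left-recursive nonterminals: Start, Y.
For Start: α = {q Y, s Y}, β = {s, Y Start}. Rewrite as Start → β Start1 and Start1 → α Start1 | ε.
For Y: α = {Start}, β = {s s, s}. Rewrite as Y → β Y1 and Y1 → α Y1 | ε.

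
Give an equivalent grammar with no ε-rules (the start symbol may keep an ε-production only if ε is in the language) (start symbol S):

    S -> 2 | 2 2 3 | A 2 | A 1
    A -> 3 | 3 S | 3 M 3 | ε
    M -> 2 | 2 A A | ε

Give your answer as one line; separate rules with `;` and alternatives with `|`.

S -> 2 | 2 2 3 | A 2 | A 1 | 1; A -> 3 | 3 S | 3 M 3 | 3 3; M -> 2 | 2 A A | 2 A

Nullable nonterminals: {A, M}.
ε ∉ L(G), so no ε-production is kept.
Expand every rule over subsets of its nullable positions: S → A 1 gives A 1 | 1. A → 3 M 3 gives 3 M 3 | 3 3. M → 2 A A gives 2 A A | 2 A.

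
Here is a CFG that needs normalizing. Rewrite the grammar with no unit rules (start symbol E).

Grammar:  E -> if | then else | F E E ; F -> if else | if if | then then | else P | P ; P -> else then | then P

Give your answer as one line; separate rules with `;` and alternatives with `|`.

E -> if | then else | F E E; F -> if else | if if | then then | else P | else then | then P; P -> else then | then P

Unit pairs: F ⇒* {P}.
For every A with A ⇒* B via unit rules, add B's non-unit alternatives to A; then delete every rule of the form X → Y.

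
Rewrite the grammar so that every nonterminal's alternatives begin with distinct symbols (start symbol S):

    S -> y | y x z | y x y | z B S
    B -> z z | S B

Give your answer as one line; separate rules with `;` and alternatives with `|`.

S -> z B S | y S'; B -> z z | S B; S' -> ε | x S''; S'' -> z | y

S has alternatives sharing prefix 'y': factor to S → y S' with S' → ε | x z | x y.
S' has alternatives sharing prefix 'x': factor to S' → x S'' with S'' → z | y.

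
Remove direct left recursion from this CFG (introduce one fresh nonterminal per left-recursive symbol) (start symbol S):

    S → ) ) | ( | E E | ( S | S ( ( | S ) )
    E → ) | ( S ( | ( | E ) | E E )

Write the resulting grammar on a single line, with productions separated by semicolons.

S → ) ) S' | ( S' | E E S' | ( S S'; E → ) E' | ( S ( E' | ( E'; S' → ( ( S' | ) ) S' | ε; E' → ) E' | E ) E' | ε

Directly left-recursive nonterminals: S, E.
For S: α = {( (, ) )}, β = {) ), (, E E, ( S}. Rewrite as S → β S' and S' → α S' | ε.
For E: α = {), E )}, β = {), ( S (, (}. Rewrite as E → β E' and E' → α E' | ε.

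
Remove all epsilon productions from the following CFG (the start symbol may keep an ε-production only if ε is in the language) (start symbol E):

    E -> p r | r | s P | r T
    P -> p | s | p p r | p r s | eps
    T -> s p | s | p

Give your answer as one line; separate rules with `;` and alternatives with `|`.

Nullable set = {P}.
ε ∉ L(G), so no ε-production is kept.
For each production, add variants omitting each subset of nullable occurrences: E → s P gives s P | s.

E -> p r | r | s P | s | r T; P -> p | s | p p r | p r s; T -> s p | s | p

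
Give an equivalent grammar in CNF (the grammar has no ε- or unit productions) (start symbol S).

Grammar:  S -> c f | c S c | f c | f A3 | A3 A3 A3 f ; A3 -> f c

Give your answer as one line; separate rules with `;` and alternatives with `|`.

S -> X1 X2 | X1 Y1 | X2 X1 | X2 A3 | A3 Y2; A3 -> X2 X1; X1 -> c; X2 -> f; Y1 -> S X1; Y2 -> A3 Y3; Y3 -> A3 X2

Introduce a nonterminal for each terminal appearing in a rule of length ≥ 2: X1 → c, X2 → f.
Binarize each right-hand side of length ≥ 3 by chaining fresh nonterminals (Y1, Y2, …): affected rules were S → X1 S X1; S → A3 A3 A3 X2.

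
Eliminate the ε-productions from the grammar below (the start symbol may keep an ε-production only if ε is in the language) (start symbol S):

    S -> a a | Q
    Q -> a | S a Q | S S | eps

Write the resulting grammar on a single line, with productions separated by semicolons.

S -> a a | Q | eps; Q -> a | S a Q | S a | a Q | S S | S

Nullable nonterminals: {Q, S}.
ε ∈ L(G) since S is nullable, so keep S → ε.
For each production, add variants omitting each subset of nullable occurrences: Q → S a Q gives S a Q | S a | a Q. Q → S S gives S S | S.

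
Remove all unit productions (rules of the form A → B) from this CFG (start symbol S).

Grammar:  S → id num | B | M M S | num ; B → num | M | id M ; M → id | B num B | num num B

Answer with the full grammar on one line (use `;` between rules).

Unit pairs: B ⇒* {M}; S ⇒* {B, M}.
Replace each nonterminal's rules with the union of the non-unit rules of every nonterminal it unit-derives.

S → num | id M | id num | M M S | id | B num B | num num B; B → num | id M | id | B num B | num num B; M → id | B num B | num num B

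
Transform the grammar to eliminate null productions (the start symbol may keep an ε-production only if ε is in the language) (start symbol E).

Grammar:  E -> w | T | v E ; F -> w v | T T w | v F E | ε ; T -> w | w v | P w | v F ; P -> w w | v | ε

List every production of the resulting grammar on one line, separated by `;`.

The nullable symbols are {F, P}.
ε ∉ L(G), so no ε-production is kept.
Add the nullable-subset variants: F → v F E gives v F E | v E. T → v F gives v F | v.

E -> w | T | v E; F -> w v | T T w | v F E | v E; T -> w | w v | P w | v F | v; P -> w w | v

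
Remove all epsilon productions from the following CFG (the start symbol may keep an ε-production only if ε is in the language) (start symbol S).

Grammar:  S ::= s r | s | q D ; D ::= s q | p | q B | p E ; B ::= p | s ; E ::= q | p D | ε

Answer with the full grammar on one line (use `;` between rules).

Nullable set = {E}.
ε ∉ L(G), so no ε-production is kept.

S ::= s r | s | q D; D ::= s q | p | q B | p E; B ::= p | s; E ::= q | p D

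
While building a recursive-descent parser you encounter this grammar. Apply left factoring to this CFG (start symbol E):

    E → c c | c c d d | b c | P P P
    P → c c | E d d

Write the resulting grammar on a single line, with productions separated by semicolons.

E → b c | P P P | c c E'; P → c c | E d d; E' → eps | d d

E has alternatives sharing prefix 'c c': factor to E → c c E' with E' → ε | d d.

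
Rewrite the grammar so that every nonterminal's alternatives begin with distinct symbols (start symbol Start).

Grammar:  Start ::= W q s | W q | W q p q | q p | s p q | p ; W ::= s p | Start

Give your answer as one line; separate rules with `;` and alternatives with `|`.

Start ::= q p | s p q | p | W q Start1; W ::= s p | Start; Start1 ::= s | ε | p q

Start has alternatives sharing prefix 'W q': factor to Start → W q Start1 with Start1 → s | ε | p q.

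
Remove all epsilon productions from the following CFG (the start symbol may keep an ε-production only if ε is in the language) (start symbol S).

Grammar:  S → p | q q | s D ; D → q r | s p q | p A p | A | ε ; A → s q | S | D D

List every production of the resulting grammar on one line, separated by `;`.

Nullable nonterminals: {A, D}.
ε ∉ L(G), so no ε-production is kept.
Expand every rule over subsets of its nullable positions: S → s D gives s D | s. D → p A p gives p A p | p p. A → D D gives D D | D.

S → p | q q | s D | s; D → q r | s p q | p A p | p p | A; A → s q | S | D D | D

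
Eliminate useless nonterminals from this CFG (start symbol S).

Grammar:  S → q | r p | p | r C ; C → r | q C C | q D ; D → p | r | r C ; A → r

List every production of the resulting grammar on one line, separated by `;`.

Generating nonterminals: {A, C, D, S}.
Reachable from S after that: {C, D, S}.
Removed useless symbols: {A} and every production mentioning them.

S → q | r p | p | r C; C → r | q C C | q D; D → p | r | r C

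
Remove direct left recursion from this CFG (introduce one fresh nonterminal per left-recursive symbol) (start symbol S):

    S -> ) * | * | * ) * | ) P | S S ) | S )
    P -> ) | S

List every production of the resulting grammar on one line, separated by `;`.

S -> ) * S' | * S' | * ) * S' | ) P S'; P -> ) | S; S' -> S ) S' | ) S' | epsilon

Left recursion appears on S.
For S: α = {S ), )}, β = {) *, *, * ) *, ) P}. Rewrite as S → β S' and S' → α S' | ε.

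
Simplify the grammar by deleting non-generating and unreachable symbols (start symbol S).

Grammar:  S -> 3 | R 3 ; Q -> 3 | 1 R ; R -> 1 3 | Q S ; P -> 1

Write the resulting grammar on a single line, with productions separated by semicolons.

Generating nonterminals: {P, Q, R, S}.
Reachable from S after that: {Q, R, S}.
Removed useless symbols: {P} and every production mentioning them.

S -> 3 | R 3; Q -> 3 | 1 R; R -> 1 3 | Q S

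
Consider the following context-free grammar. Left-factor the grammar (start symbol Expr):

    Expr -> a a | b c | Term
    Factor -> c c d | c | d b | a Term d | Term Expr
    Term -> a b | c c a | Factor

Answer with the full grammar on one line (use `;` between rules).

Expr -> a a | b c | Term; Factor -> d b | a Term d | Term Expr | c Factor1; Term -> a b | c c a | Factor; Factor1 -> c d | eps

Factor has alternatives sharing prefix 'c': factor to Factor → c Factor1 with Factor1 → c d | ε.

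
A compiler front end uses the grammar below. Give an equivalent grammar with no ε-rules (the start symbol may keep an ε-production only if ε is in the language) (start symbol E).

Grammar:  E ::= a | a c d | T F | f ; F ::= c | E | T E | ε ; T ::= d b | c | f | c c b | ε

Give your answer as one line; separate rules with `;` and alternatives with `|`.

E ::= a | a c d | T F | T | F | f | ε; F ::= c | E | T E | T; T ::= d b | c | f | c c b

The nullable symbols are {E, F, T}.
ε ∈ L(G) since E is nullable, so keep E → ε.
For each production, add variants omitting each subset of nullable occurrences: E → T F gives T F | T | F. F → T E gives T E | T.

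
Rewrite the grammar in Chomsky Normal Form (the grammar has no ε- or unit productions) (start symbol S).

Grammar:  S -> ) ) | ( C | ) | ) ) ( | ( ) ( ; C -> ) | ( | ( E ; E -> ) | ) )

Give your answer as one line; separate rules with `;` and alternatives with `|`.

Introduce a nonterminal for each terminal appearing in a rule of length ≥ 2: X1 → ), X2 → (.
Binarize each right-hand side of length ≥ 3 by chaining fresh nonterminals (Y1, Y2, …): affected rules were S → X1 X1 X2; S → X2 X1 X2.

S -> X1 X1 | X2 C | ) | X1 Y1 | X2 Y2; C -> ) | ( | X2 E; E -> ) | X1 X1; X1 -> ); X2 -> (; Y1 -> X1 X2; Y2 -> X1 X2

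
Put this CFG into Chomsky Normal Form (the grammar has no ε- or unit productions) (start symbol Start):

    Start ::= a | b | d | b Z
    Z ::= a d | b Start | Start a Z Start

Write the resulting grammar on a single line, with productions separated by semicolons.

Introduce a nonterminal for each terminal appearing in a rule of length ≥ 2: X1 → b, X2 → a, X3 → d.
Binarize each right-hand side of length ≥ 3 by chaining fresh nonterminals (Y1, Y2, …): affected rules were Z → Start X2 Z Start.

Start ::= a | b | d | X1 Z; Z ::= X2 X3 | X1 Start | Start Y1; X1 ::= b; X2 ::= a; X3 ::= d; Y1 ::= X2 Y2; Y2 ::= Z Start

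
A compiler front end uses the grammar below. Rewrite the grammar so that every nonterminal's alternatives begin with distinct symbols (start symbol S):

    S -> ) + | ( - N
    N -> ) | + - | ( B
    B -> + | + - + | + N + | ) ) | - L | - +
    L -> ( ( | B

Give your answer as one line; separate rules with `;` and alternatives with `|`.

S -> ) + | ( - N; N -> ) | + - | ( B; B -> ) ) | + B' | - B''; L -> ( ( | B; B' -> ε | - + | N +; B'' -> L | +

B has alternatives sharing prefix '+': factor to B → + B' with B' → ε | - + | N +.
B has alternatives sharing prefix '-': factor to B → - B'' with B'' → L | +.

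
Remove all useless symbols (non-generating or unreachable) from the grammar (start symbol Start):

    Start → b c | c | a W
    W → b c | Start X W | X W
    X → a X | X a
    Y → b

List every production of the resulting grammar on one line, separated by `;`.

Generating nonterminals: {Start, W, Y}.
Reachable from Start after that: {Start, W}.
Removed useless symbols: {X, Y} and every production mentioning them.

Start → b c | c | a W; W → b c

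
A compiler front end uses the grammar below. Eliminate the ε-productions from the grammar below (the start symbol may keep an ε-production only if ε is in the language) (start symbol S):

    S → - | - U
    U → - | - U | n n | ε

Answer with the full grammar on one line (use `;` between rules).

Nullable nonterminals: {U}.
ε ∉ L(G), so no ε-production is kept.

S → - | - U; U → - | - U | n n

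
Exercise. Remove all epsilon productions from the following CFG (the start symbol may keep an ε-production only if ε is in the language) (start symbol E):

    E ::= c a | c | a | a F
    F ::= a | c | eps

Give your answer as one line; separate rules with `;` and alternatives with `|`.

E ::= c a | c | a | a F; F ::= a | c

Nullable nonterminals: {F}.
ε ∉ L(G), so no ε-production is kept.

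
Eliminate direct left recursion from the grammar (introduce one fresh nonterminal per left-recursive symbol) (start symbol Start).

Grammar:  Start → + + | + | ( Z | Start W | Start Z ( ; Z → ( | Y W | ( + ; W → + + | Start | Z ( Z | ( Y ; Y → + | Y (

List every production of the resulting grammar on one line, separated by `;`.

Directly left-recursive nonterminals: Start, Y.
For Start: α = {W, Z (}, β = {+ +, +, ( Z}. Rewrite as Start → β Start1 and Start1 → α Start1 | ε.
For Y: α = {(}, β = {+}. Rewrite as Y → β Y1 and Y1 → α Y1 | ε.

Start → + + Start1 | + Start1 | ( Z Start1; Z → ( | Y W | ( +; W → + + | Start | Z ( Z | ( Y; Y → + Y1; Start1 → W Start1 | Z ( Start1 | ε; Y1 → ( Y1 | ε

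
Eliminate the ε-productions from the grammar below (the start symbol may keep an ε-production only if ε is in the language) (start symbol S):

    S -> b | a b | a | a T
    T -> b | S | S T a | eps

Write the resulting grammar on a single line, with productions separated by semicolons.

The nullable symbols are {T}.
ε ∉ L(G), so no ε-production is kept.
For each production, add variants omitting each subset of nullable occurrences: T → S T a gives S T a | S a.

S -> b | a b | a | a T; T -> b | S | S T a | S a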